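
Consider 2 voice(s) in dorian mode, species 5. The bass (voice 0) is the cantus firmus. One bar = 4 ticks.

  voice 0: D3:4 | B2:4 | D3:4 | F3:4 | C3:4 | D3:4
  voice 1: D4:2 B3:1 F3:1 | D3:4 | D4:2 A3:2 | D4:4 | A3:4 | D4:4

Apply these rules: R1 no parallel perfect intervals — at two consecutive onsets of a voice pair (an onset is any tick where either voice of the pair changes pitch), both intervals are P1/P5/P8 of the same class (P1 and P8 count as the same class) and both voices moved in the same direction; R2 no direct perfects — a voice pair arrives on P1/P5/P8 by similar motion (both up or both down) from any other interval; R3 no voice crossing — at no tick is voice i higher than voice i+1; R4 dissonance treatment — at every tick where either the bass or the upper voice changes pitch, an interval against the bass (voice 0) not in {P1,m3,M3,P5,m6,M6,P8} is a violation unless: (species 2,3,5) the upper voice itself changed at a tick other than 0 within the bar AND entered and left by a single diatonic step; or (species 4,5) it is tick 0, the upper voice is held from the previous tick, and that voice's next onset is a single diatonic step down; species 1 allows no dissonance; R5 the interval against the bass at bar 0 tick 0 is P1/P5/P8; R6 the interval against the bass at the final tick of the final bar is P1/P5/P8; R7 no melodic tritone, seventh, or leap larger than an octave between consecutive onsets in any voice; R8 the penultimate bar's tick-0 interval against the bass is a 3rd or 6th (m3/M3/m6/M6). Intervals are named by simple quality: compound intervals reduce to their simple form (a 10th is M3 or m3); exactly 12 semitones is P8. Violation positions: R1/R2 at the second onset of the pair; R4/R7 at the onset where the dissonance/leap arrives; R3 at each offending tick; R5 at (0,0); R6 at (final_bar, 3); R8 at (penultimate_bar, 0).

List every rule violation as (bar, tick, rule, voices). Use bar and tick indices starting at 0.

bar 0: v0=D3 v1=D4 downbeat P8
bar 1: v0=B2 v1=D3 downbeat m3
bar 2: v0=D3 v1=D4 downbeat P8
bar 3: v0=F3 v1=D4 downbeat M6
bar 4: v0=C3 v1=A3 downbeat M6
bar 5: v0=D3 v1=D4 downbeat P8
  -> R7 @ bar 0 tick 3 v(1,): B3->F3 leap 6st
  -> R2 @ bar 2 tick 0 v(0, 1): B2/D3 m3 -> D3/D4 P8 similar
  -> R2 @ bar 5 tick 0 v(0, 1): C3/A3 M6 -> D3/D4 P8 similar

(0, 3, R7, (1,))
(2, 0, R2, (0, 1))
(5, 0, R2, (0, 1))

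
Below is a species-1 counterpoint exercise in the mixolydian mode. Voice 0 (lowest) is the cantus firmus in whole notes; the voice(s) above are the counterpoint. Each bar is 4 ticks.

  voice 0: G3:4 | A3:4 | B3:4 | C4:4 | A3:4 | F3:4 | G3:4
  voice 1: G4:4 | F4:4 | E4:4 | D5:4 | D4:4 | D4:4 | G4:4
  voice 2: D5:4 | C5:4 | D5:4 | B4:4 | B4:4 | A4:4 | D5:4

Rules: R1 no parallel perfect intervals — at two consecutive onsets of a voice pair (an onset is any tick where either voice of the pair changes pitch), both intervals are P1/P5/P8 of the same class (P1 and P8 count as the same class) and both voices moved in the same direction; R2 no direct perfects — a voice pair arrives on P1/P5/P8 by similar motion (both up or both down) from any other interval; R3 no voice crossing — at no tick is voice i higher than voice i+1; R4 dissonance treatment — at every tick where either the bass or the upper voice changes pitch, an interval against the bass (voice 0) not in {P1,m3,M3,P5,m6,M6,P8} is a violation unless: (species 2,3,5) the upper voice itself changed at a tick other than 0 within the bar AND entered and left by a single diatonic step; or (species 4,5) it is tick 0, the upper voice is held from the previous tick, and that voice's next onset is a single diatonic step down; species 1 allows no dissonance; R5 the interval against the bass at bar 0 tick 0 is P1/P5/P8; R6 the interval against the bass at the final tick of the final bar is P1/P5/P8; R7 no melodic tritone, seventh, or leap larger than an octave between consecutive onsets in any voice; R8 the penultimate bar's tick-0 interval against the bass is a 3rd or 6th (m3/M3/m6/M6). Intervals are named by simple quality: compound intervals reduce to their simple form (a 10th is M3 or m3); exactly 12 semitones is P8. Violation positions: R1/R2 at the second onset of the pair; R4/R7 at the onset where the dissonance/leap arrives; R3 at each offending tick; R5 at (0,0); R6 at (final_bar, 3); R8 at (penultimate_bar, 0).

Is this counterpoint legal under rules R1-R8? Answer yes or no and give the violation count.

No (14 violations)

bar 0: v0=G3 v1=G4 v2=D5 (P5)
bar 1: v0=A3 v1=F4 v2=C5 (m3)
bar 2: v0=B3 v1=E4 v2=D5 (m3)
bar 3: v0=C4 v1=D5 v2=B4 (M7)
bar 4: v0=A3 v1=D4 v2=B4 (M2)
bar 5: v0=F3 v1=D4 v2=A4 (M3)
bar 6: v0=G3 v1=G4 v2=D5 (P5)
  R1 @ bar1.0: G4/D5 P5 -> F4/C5 P5 similar
  R4 @ bar2.0: B3/E4 P4 untreated
  R3 @ bar3.0: D5 above B4
  R4 @ bar3.0: C4/D5 M2 untreated
  R4 @ bar3.0: C4/B4 M7 untreated
  R7 @ bar3.0: E4->D5 leap 10st
  R3 @ bar3.1: D5 above B4
  R3 @ bar3.2: D5 above B4
  R3 @ bar3.3: D5 above B4
  R4 @ bar4.0: A3/D4 P4 untreated
  R4 @ bar4.0: A3/B4 M2 untreated
  R1 @ bar6.0: D4/A4 P5 -> G4/D5 P5 similar
  R2 @ bar6.0: F3/D4 M6 -> G3/G4 P8 similar
  R2 @ bar6.0: F3/A4 M3 -> G3/D5 P5 similar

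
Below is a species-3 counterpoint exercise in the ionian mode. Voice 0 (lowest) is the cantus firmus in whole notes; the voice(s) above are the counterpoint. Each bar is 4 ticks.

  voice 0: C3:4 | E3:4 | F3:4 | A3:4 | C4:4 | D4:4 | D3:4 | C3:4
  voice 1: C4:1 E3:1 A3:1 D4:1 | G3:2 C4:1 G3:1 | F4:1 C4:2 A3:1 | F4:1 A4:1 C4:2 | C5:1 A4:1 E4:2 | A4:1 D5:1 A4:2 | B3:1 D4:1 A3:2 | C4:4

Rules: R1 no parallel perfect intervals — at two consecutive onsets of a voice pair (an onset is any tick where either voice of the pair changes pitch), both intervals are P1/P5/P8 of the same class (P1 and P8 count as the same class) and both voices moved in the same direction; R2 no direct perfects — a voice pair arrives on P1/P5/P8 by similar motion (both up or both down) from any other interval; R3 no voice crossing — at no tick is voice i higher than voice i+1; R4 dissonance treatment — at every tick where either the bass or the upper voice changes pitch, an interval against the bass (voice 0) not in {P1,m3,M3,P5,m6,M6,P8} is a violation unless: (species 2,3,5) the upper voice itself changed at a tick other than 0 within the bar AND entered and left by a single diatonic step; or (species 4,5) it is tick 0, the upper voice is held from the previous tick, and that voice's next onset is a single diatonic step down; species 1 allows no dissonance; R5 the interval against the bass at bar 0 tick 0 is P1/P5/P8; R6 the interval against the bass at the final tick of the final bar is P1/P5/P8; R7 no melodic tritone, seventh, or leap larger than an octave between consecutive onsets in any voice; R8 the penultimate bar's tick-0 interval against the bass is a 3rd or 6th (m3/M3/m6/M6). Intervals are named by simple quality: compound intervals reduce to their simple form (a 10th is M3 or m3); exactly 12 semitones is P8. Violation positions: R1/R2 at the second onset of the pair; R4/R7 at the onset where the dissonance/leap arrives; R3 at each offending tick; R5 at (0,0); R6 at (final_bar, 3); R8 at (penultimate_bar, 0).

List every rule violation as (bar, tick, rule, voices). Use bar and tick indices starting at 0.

bar 0: v0=C3 v1=C4 downbeat P8
bar 1: v0=E3 v1=G3 downbeat m3
bar 2: v0=F3 v1=F4 downbeat P8
bar 3: v0=A3 v1=F4 downbeat m6
bar 4: v0=C4 v1=C5 downbeat P8
bar 5: v0=D4 v1=A4 downbeat P5
bar 6: v0=D3 v1=B3 downbeat M6
bar 7: v0=C3 v1=C4 downbeat P8
  -> R4 @ bar 0 tick 3 v(0, 1): C3/D4 M2 untreated
  -> R2 @ bar 2 tick 0 v(0, 1): E3/G3 m3 -> F3/F4 P8 similar
  -> R7 @ bar 2 tick 0 v(1,): G3->F4 leap 10st
  -> R2 @ bar 4 tick 0 v(0, 1): A3/C4 m3 -> C4/C5 P8 similar
  -> R2 @ bar 5 tick 0 v(0, 1): C4/E4 M3 -> D4/A4 P5 similar
  -> R7 @ bar 6 tick 0 v(1,): A4->B3 leap 10st

(0, 3, R4, (0, 1))
(2, 0, R2, (0, 1))
(2, 0, R7, (1,))
(4, 0, R2, (0, 1))
(5, 0, R2, (0, 1))
(6, 0, R7, (1,))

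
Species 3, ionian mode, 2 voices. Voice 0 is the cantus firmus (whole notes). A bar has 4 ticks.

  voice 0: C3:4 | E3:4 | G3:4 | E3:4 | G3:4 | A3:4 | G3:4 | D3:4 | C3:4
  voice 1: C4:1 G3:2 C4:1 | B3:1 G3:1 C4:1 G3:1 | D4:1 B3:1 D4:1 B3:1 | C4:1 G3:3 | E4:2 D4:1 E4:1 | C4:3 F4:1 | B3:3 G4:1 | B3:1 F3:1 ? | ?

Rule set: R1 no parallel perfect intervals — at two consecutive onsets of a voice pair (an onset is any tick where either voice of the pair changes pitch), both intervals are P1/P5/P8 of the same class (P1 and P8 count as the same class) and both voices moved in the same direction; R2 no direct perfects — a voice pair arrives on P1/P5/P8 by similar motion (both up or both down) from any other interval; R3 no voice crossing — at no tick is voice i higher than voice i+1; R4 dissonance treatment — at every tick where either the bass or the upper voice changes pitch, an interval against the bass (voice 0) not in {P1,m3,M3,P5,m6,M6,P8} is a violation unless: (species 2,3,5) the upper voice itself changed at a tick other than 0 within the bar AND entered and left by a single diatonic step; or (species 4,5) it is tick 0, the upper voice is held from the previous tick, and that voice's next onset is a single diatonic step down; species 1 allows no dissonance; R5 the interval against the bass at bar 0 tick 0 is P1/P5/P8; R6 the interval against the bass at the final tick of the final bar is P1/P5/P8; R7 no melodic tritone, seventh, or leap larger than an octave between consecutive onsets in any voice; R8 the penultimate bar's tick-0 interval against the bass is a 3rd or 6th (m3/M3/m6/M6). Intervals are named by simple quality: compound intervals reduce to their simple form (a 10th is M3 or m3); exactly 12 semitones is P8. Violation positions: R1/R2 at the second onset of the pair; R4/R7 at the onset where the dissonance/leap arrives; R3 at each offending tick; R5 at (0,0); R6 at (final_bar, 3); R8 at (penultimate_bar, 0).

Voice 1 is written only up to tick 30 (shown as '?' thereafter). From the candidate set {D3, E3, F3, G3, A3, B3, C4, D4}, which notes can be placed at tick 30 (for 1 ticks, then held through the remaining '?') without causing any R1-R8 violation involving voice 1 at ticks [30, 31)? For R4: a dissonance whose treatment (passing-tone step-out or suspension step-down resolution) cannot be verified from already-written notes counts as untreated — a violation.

{A3, D3, D4, F3}

D3: legal
E3: violates R4
F3: legal
G3: violates R4
A3: legal
B3: violates R7
C4: violates R4
D4: legal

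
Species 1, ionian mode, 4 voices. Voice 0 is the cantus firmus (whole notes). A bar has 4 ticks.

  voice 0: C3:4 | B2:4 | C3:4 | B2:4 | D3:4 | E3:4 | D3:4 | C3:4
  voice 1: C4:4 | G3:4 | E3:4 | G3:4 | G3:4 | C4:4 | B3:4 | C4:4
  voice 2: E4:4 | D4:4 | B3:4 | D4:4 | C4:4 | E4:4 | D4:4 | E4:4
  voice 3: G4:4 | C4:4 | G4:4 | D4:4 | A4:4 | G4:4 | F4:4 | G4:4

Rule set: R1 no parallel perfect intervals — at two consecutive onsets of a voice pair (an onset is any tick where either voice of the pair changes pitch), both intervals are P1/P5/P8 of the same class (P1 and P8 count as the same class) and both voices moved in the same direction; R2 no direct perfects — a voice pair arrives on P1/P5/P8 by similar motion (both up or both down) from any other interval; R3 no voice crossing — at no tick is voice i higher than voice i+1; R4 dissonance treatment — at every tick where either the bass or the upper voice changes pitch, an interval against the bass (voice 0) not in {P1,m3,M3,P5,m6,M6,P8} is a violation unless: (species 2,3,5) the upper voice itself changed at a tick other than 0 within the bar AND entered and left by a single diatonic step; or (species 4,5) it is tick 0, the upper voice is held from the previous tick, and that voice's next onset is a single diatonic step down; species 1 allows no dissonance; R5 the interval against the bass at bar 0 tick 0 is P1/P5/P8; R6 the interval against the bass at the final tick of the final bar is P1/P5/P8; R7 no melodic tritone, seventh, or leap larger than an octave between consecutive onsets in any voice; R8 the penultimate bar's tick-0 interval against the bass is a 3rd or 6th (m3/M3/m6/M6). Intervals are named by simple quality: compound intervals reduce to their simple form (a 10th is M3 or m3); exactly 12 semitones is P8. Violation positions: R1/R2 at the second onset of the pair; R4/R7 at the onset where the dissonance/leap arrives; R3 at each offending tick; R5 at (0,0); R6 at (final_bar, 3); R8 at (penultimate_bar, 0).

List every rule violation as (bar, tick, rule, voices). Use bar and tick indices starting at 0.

(0, 0, R5, (0, 2))
(1, 0, R2, (1, 2))
(1, 0, R3, (2, 3))
(1, 0, R4, (0, 3))
(1, 1, R3, (2, 3))
(1, 2, R3, (2, 3))
(1, 3, R3, (2, 3))
(2, 0, R1, (1, 2))
(2, 0, R2, (0, 3))
(2, 0, R4, (0, 2))
(3, 0, R1, (1, 2))
(4, 0, R2, (0, 3))
(4, 0, R4, (0, 1))
(4, 0, R4, (0, 2))
(5, 0, R2, (0, 2))
(6, 0, R1, (0, 2))
(6, 0, R8, (0, 2))
(7, 0, R2, (1, 3))
(7, 3, R6, (0, 2))

bar 0: v0=C3 v1=C4 v2=E4 v3=G4 downbeat P5
bar 1: v0=B2 v1=G3 v2=D4 v3=C4 downbeat m2
bar 2: v0=C3 v1=E3 v2=B3 v3=G4 downbeat P5
bar 3: v0=B2 v1=G3 v2=D4 v3=D4 downbeat m3
bar 4: v0=D3 v1=G3 v2=C4 v3=A4 downbeat P5
bar 5: v0=E3 v1=C4 v2=E4 v3=G4 downbeat m3
bar 6: v0=D3 v1=B3 v2=D4 v3=F4 downbeat m3
bar 7: v0=C3 v1=C4 v2=E4 v3=G4 downbeat P5
  -> R5 @ bar 0 tick 0 v(0, 2): opens on M3
  -> R2 @ bar 1 tick 0 v(1, 2): C4/E4 M3 -> G3/D4 P5 similar
  -> R3 @ bar 1 tick 0 v(2, 3): D4 above C4
  -> R4 @ bar 1 tick 0 v(0, 3): B2/C4 m2 untreated
  -> R3 @ bar 1 tick 1 v(2, 3): D4 above C4
  -> R3 @ bar 1 tick 2 v(2, 3): D4 above C4
  -> R3 @ bar 1 tick 3 v(2, 3): D4 above C4
  -> R1 @ bar 2 tick 0 v(1, 2): G3/D4 P5 -> E3/B3 P5 similar
  -> R2 @ bar 2 tick 0 v(0, 3): B2/C4 m2 -> C3/G4 P5 similar
  -> R4 @ bar 2 tick 0 v(0, 2): C3/B3 M7 untreated
  -> R1 @ bar 3 tick 0 v(1, 2): E3/B3 P5 -> G3/D4 P5 similar
  -> R2 @ bar 4 tick 0 v(0, 3): B2/D4 m3 -> D3/A4 P5 similar
  -> R4 @ bar 4 tick 0 v(0, 1): D3/G3 P4 untreated
  -> R4 @ bar 4 tick 0 v(0, 2): D3/C4 m7 untreated
  -> R2 @ bar 5 tick 0 v(0, 2): D3/C4 m7 -> E3/E4 P8 similar
  -> R1 @ bar 6 tick 0 v(0, 2): E3/E4 P8 -> D3/D4 P8 similar
  -> R8 @ bar 6 tick 0 v(0, 2): penult P8 not 3rd/6th
  -> R2 @ bar 7 tick 0 v(1, 3): B3/F4 TT -> C4/G4 P5 similar
  -> R6 @ bar 7 tick 3 v(0, 2): closes on M3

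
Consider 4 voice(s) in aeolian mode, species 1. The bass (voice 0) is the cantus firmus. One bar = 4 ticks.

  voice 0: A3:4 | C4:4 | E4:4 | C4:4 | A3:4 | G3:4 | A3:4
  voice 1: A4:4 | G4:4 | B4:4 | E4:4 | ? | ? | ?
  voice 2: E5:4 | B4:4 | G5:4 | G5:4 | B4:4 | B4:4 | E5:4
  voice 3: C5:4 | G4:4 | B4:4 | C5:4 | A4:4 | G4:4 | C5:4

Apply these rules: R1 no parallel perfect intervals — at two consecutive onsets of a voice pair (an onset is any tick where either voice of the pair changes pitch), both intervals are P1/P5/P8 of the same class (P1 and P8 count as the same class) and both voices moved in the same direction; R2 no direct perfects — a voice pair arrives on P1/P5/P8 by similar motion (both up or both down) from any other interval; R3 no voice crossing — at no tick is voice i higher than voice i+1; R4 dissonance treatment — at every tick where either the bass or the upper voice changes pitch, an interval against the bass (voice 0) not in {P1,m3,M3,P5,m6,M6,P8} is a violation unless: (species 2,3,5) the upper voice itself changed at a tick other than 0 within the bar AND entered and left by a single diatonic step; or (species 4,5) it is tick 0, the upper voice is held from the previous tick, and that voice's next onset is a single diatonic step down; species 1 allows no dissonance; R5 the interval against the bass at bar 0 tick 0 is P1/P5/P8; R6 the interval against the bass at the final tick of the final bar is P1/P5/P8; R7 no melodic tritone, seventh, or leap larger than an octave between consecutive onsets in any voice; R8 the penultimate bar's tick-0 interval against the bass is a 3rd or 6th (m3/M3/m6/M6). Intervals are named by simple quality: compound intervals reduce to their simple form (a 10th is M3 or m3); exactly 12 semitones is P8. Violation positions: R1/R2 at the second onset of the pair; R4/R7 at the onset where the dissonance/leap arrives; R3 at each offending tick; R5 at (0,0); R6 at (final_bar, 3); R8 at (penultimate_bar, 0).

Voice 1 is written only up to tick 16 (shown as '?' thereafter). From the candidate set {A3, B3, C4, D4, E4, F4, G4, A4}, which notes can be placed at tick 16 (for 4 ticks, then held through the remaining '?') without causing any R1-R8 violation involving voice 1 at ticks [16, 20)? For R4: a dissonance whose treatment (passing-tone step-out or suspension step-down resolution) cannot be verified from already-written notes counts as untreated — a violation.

A3: violates R2
B3: violates R2,R4
C4: legal
D4: violates R2,R4
E4: legal
F4: legal
G4: violates R4
A4: legal

{A4, C4, E4, F4}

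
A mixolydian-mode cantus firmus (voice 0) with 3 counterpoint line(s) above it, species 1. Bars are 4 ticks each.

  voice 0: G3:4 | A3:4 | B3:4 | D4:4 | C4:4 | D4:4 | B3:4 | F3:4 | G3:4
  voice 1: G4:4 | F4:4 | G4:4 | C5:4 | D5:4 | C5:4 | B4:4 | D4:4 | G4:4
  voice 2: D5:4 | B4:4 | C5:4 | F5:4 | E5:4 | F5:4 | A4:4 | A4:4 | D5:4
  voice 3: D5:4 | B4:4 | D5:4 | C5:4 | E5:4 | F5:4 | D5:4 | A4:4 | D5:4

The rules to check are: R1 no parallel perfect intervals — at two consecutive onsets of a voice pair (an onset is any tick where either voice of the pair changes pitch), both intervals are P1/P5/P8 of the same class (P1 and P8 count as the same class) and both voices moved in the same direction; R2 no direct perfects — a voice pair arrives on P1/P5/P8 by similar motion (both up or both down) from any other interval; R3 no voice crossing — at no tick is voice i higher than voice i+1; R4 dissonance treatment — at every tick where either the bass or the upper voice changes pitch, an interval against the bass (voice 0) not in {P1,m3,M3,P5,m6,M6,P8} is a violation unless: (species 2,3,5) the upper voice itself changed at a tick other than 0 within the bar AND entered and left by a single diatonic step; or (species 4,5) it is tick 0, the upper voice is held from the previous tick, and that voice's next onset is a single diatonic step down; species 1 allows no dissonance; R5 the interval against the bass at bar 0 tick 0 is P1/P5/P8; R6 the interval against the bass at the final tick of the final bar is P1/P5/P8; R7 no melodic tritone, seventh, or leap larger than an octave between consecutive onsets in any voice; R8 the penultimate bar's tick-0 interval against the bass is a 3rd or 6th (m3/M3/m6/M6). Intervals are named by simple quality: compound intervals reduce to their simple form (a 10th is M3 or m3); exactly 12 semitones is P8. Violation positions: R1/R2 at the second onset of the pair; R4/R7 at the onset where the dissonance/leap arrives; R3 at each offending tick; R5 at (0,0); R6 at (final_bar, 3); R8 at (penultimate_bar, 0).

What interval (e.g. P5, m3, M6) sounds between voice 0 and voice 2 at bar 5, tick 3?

m3

voice 0=D4 voice 2=F5 -> m3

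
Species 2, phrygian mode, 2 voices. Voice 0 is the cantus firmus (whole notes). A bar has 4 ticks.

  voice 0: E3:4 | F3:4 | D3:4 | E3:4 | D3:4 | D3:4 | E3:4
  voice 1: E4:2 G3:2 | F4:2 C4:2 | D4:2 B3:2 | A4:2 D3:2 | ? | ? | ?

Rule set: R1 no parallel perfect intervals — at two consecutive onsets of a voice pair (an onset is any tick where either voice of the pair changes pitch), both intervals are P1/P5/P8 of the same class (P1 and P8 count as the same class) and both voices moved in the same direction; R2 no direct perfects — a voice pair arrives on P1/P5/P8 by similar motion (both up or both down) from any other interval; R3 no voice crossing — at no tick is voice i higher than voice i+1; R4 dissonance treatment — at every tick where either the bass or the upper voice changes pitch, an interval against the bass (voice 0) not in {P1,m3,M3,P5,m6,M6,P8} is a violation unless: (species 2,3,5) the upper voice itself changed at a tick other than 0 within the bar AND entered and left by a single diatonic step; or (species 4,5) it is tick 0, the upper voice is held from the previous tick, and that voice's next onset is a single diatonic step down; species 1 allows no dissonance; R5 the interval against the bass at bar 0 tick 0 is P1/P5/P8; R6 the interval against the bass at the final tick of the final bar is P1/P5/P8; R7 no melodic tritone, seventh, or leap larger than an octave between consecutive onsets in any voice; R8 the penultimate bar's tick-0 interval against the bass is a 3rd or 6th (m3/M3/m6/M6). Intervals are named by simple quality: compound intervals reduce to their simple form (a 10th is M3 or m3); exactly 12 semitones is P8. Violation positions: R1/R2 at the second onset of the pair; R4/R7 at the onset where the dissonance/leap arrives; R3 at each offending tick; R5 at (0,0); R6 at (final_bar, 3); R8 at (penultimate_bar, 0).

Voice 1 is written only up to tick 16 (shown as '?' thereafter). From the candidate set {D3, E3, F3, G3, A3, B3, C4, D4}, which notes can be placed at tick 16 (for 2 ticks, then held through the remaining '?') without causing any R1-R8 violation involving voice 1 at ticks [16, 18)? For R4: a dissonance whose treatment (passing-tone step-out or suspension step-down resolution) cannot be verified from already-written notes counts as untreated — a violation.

{A3, B3, D3, D4, F3}

D3: legal
E3: violates R4
F3: legal
G3: violates R4
A3: legal
B3: legal
C4: violates R4,R7
D4: legal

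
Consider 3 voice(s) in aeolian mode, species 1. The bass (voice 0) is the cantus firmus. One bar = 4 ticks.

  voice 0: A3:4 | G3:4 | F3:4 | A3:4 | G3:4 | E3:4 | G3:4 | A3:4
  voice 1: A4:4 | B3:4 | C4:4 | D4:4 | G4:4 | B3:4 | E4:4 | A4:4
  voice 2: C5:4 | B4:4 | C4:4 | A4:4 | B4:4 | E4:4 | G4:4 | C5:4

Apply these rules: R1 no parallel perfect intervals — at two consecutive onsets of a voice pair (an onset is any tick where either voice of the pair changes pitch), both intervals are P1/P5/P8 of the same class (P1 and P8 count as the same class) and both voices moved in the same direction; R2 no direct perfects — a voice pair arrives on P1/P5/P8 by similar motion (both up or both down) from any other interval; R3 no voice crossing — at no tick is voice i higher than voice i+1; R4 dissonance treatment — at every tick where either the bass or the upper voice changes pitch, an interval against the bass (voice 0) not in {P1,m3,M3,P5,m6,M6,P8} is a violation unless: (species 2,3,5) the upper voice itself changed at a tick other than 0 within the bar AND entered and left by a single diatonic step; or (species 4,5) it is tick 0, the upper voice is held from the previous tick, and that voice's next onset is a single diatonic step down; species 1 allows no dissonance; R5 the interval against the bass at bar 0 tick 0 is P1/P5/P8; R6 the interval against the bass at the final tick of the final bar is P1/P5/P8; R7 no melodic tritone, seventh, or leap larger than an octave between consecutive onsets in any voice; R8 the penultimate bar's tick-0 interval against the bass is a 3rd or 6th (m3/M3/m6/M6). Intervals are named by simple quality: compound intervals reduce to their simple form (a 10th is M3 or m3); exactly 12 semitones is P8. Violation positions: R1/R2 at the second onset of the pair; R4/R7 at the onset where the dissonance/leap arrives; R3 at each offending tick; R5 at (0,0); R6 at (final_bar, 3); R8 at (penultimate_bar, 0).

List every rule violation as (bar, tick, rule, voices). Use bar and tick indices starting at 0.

(0, 0, R5, (0, 2))
(1, 0, R2, (1, 2))
(1, 0, R7, (1,))
(2, 0, R2, (0, 2))
(2, 0, R7, (2,))
(3, 0, R2, (0, 2))
(3, 0, R2, (1, 2))
(3, 0, R4, (0, 1))
(5, 0, R2, (0, 1))
(5, 0, R2, (0, 2))
(6, 0, R1, (0, 2))
(6, 0, R8, (0, 2))
(7, 0, R2, (0, 1))
(7, 3, R6, (0, 2))

bar 0: v0=A3 v1=A4 v2=C5 downbeat m3
bar 1: v0=G3 v1=B3 v2=B4 downbeat M3
bar 2: v0=F3 v1=C4 v2=C4 downbeat P5
bar 3: v0=A3 v1=D4 v2=A4 downbeat P8
bar 4: v0=G3 v1=G4 v2=B4 downbeat M3
bar 5: v0=E3 v1=B3 v2=E4 downbeat P8
bar 6: v0=G3 v1=E4 v2=G4 downbeat P8
bar 7: v0=A3 v1=A4 v2=C5 downbeat m3
  -> R5 @ bar 0 tick 0 v(0, 2): opens on m3
  -> R2 @ bar 1 tick 0 v(1, 2): A4/C5 m3 -> B3/B4 P8 similar
  -> R7 @ bar 1 tick 0 v(1,): A4->B3 leap 10st
  -> R2 @ bar 2 tick 0 v(0, 2): G3/B4 M3 -> F3/C4 P5 similar
  -> R7 @ bar 2 tick 0 v(2,): B4->C4 leap 11st
  -> R2 @ bar 3 tick 0 v(0, 2): F3/C4 P5 -> A3/A4 P8 similar
  -> R2 @ bar 3 tick 0 v(1, 2): C4/C4 P1 -> D4/A4 P5 similar
  -> R4 @ bar 3 tick 0 v(0, 1): A3/D4 P4 untreated
  -> R2 @ bar 5 tick 0 v(0, 1): G3/G4 P8 -> E3/B3 P5 similar
  -> R2 @ bar 5 tick 0 v(0, 2): G3/B4 M3 -> E3/E4 P8 similar
  -> R1 @ bar 6 tick 0 v(0, 2): E3/E4 P8 -> G3/G4 P8 similar
  -> R8 @ bar 6 tick 0 v(0, 2): penult P8 not 3rd/6th
  -> R2 @ bar 7 tick 0 v(0, 1): G3/E4 M6 -> A3/A4 P8 similar
  -> R6 @ bar 7 tick 3 v(0, 2): closes on m3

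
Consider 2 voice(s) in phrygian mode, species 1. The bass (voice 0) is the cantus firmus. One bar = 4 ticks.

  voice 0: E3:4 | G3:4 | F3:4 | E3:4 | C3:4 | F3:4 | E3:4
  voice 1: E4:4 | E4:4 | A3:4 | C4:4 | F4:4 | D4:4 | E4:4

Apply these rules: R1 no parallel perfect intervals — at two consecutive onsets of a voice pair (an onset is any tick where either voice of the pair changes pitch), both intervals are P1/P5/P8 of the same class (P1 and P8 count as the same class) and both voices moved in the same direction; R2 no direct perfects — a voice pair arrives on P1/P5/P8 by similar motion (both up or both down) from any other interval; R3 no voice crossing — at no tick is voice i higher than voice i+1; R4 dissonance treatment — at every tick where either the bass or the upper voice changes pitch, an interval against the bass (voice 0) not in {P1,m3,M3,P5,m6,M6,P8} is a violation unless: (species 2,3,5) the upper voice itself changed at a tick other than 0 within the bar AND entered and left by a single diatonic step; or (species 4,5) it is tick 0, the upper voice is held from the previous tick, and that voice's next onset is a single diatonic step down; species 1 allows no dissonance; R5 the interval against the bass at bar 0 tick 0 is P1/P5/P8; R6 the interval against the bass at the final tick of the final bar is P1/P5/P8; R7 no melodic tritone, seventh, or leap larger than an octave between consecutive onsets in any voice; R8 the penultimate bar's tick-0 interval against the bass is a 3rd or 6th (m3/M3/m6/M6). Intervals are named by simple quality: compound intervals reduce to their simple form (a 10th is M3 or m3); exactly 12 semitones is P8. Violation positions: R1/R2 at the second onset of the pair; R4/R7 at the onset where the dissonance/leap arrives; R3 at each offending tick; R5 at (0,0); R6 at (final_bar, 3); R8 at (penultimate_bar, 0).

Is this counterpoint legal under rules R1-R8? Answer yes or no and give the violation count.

bar 0: v0=E3 v1=E4 (P8)
bar 1: v0=G3 v1=E4 (M6)
bar 2: v0=F3 v1=A3 (M3)
bar 3: v0=E3 v1=C4 (m6)
bar 4: v0=C3 v1=F4 (P4)
bar 5: v0=F3 v1=D4 (M6)
bar 6: v0=E3 v1=E4 (P8)
  R4 @ bar4.0: C3/F4 P4 untreated

No (1 violations)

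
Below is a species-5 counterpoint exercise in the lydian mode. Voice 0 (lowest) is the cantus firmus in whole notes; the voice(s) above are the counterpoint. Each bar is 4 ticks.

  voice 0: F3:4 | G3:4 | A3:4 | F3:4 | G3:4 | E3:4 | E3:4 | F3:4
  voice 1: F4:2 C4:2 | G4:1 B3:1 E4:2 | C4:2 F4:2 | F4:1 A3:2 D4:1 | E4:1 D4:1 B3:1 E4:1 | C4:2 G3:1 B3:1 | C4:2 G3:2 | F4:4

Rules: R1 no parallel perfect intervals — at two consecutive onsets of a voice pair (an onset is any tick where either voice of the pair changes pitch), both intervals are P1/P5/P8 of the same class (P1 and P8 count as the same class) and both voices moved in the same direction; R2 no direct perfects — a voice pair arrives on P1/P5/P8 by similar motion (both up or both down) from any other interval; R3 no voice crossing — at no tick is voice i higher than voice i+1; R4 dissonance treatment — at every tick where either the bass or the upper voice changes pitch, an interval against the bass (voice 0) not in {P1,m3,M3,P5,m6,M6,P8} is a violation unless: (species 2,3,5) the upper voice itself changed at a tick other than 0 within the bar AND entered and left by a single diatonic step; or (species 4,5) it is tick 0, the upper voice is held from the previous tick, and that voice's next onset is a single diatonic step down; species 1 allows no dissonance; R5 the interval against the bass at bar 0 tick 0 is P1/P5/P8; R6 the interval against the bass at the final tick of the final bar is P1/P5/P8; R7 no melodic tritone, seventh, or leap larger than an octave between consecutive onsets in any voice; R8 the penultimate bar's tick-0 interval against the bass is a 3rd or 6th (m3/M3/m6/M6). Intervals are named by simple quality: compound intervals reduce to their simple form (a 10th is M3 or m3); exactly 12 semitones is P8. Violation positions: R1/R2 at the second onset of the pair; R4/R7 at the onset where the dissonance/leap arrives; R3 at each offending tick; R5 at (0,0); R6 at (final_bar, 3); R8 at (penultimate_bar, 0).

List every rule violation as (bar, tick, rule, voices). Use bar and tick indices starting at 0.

(1, 0, R2, (0, 1))
(7, 0, R2, (0, 1))
(7, 0, R7, (1,))

bar 0: v0=F3 v1=F4 downbeat P8
bar 1: v0=G3 v1=G4 downbeat P8
bar 2: v0=A3 v1=C4 downbeat m3
bar 3: v0=F3 v1=F4 downbeat P8
bar 4: v0=G3 v1=E4 downbeat M6
bar 5: v0=E3 v1=C4 downbeat m6
bar 6: v0=E3 v1=C4 downbeat m6
bar 7: v0=F3 v1=F4 downbeat P8
  -> R2 @ bar 1 tick 0 v(0, 1): F3/C4 P5 -> G3/G4 P8 similar
  -> R2 @ bar 7 tick 0 v(0, 1): E3/G3 m3 -> F3/F4 P8 similar
  -> R7 @ bar 7 tick 0 v(1,): G3->F4 leap 10st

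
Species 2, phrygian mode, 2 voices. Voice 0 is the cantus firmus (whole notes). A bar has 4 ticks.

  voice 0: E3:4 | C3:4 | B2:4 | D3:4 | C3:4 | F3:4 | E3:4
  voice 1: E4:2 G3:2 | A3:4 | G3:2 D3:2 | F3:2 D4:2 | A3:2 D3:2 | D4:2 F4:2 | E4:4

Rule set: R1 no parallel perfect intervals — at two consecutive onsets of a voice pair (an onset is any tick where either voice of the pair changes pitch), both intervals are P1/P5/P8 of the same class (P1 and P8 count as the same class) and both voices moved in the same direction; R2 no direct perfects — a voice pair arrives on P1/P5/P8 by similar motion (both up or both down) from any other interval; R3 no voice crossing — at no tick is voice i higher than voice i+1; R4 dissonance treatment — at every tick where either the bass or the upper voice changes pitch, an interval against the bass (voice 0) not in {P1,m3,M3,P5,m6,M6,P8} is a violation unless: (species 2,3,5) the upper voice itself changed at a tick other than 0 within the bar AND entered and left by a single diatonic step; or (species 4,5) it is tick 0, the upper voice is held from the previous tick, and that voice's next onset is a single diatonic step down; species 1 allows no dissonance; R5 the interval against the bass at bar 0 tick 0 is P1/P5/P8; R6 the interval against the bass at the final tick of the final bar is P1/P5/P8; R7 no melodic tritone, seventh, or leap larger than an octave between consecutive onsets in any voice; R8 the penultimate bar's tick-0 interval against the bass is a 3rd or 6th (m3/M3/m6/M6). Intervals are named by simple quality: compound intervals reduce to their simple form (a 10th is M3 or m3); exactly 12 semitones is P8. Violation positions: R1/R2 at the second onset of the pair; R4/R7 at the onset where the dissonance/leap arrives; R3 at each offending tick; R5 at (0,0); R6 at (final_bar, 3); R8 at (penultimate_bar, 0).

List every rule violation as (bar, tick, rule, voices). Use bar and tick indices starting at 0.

(4, 2, R4, (0, 1))
(6, 0, R1, (0, 1))

bar 0: v0=E3 v1=E4 downbeat P8
bar 1: v0=C3 v1=A3 downbeat M6
bar 2: v0=B2 v1=G3 downbeat m6
bar 3: v0=D3 v1=F3 downbeat m3
bar 4: v0=C3 v1=A3 downbeat M6
bar 5: v0=F3 v1=D4 downbeat M6
bar 6: v0=E3 v1=E4 downbeat P8
  -> R4 @ bar 4 tick 2 v(0, 1): C3/D3 M2 untreated
  -> R1 @ bar 6 tick 0 v(0, 1): F3/F4 P8 -> E3/E4 P8 similar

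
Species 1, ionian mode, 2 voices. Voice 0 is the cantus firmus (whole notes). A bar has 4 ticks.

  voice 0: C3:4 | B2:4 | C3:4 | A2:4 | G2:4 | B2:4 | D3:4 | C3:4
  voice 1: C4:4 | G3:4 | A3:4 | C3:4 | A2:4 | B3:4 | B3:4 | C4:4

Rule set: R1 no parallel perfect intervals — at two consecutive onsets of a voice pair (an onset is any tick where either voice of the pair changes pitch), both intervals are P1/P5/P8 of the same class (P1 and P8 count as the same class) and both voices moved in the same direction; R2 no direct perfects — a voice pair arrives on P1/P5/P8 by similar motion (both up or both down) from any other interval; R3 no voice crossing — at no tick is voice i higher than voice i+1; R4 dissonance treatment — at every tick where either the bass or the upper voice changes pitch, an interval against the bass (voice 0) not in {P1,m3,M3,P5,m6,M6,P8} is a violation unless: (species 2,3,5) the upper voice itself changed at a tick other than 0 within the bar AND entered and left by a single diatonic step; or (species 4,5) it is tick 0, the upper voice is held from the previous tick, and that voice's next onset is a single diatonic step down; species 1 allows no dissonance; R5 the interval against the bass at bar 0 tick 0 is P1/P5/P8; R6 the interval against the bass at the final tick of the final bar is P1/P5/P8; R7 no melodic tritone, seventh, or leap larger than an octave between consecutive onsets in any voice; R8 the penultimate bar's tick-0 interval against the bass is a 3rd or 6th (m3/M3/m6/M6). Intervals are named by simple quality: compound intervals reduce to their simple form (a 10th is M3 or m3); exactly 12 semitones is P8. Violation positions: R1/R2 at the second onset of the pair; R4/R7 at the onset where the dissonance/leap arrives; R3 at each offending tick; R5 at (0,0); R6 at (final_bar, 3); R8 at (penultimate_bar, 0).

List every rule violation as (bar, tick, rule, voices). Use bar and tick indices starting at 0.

bar 0: v0=C3 v1=C4 downbeat P8
bar 1: v0=B2 v1=G3 downbeat m6
bar 2: v0=C3 v1=A3 downbeat M6
bar 3: v0=A2 v1=C3 downbeat m3
bar 4: v0=G2 v1=A2 downbeat M2
bar 5: v0=B2 v1=B3 downbeat P8
bar 6: v0=D3 v1=B3 downbeat M6
bar 7: v0=C3 v1=C4 downbeat P8
  -> R4 @ bar 4 tick 0 v(0, 1): G2/A2 M2 untreated
  -> R2 @ bar 5 tick 0 v(0, 1): G2/A2 M2 -> B2/B3 P8 similar
  -> R7 @ bar 5 tick 0 v(1,): A2->B3 leap 14st

(4, 0, R4, (0, 1))
(5, 0, R2, (0, 1))
(5, 0, R7, (1,))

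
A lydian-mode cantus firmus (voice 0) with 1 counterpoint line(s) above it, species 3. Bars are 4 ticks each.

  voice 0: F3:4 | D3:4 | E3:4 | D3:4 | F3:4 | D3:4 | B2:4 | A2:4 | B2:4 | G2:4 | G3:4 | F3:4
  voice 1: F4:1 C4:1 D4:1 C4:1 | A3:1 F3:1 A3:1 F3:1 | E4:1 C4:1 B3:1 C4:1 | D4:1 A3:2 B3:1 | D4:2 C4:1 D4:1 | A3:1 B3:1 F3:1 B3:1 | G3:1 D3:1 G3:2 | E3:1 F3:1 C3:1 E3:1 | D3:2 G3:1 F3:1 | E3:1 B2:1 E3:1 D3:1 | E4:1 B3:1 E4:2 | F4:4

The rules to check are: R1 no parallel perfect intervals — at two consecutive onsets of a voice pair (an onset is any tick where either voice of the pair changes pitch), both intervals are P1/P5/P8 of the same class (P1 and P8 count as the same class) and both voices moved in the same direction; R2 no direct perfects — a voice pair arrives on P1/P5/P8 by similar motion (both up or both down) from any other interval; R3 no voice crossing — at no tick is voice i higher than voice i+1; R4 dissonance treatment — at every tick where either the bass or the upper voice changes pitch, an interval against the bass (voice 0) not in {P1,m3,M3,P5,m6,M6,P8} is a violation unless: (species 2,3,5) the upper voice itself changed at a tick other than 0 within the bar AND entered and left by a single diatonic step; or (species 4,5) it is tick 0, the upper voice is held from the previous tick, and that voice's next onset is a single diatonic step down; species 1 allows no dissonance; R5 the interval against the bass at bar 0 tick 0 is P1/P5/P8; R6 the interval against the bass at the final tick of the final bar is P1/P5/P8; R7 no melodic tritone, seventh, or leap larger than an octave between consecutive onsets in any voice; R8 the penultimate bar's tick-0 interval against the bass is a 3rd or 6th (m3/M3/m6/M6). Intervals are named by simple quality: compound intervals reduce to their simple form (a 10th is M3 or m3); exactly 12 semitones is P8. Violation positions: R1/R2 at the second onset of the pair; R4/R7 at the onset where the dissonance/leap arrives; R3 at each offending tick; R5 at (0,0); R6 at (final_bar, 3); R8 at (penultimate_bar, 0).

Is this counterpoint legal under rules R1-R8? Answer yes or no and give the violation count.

bar 0: v0=F3 v1=F4 (P8)
bar 1: v0=D3 v1=A3 (P5)
bar 2: v0=E3 v1=E4 (P8)
bar 3: v0=D3 v1=D4 (P8)
bar 4: v0=F3 v1=D4 (M6)
bar 5: v0=D3 v1=A3 (P5)
bar 6: v0=B2 v1=G3 (m6)
bar 7: v0=A2 v1=E3 (P5)
bar 8: v0=B2 v1=D3 (m3)
bar 9: v0=G2 v1=E3 (M6)
bar 10: v0=G3 v1=E4 (M6)
bar 11: v0=F3 v1=F4 (P8)
  R1 @ bar1.0: F3/C4 P5 -> D3/A3 P5 similar
  R2 @ bar2.0: D3/F3 m3 -> E3/E4 P8 similar
  R7 @ bar2.0: F3->E4 leap 11st
  R2 @ bar5.0: F3/D4 M6 -> D3/A3 P5 similar
  R7 @ bar5.2: B3->F3 leap 6st
  R7 @ bar5.3: F3->B3 leap 6st
  R2 @ bar7.0: B2/G3 m6 -> A2/E3 P5 similar
  R7 @ bar10.0: D3->E4 leap 14st

No (8 violations)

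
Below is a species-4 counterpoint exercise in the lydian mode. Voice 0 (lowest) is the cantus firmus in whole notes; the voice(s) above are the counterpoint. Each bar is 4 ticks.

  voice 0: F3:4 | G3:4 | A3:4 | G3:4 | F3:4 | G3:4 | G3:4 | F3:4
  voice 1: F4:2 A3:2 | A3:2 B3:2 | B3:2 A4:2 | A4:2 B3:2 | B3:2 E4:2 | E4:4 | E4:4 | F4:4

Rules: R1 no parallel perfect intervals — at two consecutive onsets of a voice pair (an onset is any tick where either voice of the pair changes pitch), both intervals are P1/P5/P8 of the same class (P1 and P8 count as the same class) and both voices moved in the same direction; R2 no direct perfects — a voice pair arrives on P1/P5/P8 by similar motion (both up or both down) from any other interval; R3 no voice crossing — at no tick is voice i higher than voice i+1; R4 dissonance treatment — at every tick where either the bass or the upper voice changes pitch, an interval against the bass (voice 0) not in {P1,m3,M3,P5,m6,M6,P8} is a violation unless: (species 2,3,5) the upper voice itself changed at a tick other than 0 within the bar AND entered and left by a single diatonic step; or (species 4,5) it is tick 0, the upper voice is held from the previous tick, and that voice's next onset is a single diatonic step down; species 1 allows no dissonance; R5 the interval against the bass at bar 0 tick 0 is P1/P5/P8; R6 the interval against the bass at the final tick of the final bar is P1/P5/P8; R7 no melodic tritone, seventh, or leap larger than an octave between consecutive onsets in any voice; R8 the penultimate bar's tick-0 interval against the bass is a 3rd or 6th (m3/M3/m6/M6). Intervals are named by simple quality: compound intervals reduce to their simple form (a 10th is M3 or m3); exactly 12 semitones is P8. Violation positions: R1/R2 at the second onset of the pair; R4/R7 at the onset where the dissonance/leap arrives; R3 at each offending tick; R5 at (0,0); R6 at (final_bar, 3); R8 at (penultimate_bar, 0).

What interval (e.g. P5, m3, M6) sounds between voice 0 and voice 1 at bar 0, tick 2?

voice 0=F3 voice 1=A3 -> M3

M3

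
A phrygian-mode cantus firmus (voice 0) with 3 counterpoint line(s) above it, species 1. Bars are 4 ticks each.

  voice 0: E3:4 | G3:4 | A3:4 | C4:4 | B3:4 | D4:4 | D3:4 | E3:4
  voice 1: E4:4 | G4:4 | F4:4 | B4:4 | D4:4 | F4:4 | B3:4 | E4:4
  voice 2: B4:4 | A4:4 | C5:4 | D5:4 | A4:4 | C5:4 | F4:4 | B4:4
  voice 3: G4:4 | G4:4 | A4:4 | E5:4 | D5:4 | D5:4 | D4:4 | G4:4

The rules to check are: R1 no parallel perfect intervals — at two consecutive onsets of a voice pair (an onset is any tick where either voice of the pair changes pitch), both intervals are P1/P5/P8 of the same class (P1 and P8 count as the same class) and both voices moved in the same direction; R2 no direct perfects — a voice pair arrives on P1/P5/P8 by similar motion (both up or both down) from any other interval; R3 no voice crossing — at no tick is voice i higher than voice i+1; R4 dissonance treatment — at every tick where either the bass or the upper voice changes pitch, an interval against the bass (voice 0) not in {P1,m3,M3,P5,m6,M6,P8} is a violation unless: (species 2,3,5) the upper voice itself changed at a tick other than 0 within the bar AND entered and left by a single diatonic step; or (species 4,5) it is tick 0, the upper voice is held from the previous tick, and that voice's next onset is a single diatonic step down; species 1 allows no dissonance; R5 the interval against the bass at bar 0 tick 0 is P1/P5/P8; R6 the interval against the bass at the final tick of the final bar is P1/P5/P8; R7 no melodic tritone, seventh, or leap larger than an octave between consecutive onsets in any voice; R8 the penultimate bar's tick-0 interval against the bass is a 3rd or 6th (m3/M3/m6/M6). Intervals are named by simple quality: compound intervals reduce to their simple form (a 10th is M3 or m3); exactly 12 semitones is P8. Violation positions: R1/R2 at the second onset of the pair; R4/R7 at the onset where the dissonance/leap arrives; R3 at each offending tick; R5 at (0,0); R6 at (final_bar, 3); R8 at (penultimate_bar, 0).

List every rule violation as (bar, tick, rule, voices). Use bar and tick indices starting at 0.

(0, 0, R3, (2, 3))
(0, 0, R5, (0, 3))
(0, 1, R3, (2, 3))
(0, 2, R3, (2, 3))
(0, 3, R3, (2, 3))
(1, 0, R1, (0, 1))
(1, 0, R3, (2, 3))
(1, 0, R4, (0, 2))
(1, 1, R3, (2, 3))
(1, 2, R3, (2, 3))
(1, 3, R3, (2, 3))
(2, 0, R1, (0, 3))
(2, 0, R3, (2, 3))
(2, 1, R3, (2, 3))
(2, 2, R3, (2, 3))
(2, 3, R3, (2, 3))
(3, 0, R4, (0, 1))
(3, 0, R4, (0, 2))
(3, 0, R7, (1,))
(4, 0, R2, (1, 2))
(4, 0, R2, (1, 3))
(4, 0, R4, (0, 2))
(5, 0, R1, (1, 2))
(5, 0, R4, (0, 2))
(6, 0, R1, (0, 3))
(6, 0, R3, (2, 3))
(6, 0, R7, (1,))
(6, 0, R8, (0, 3))
(6, 1, R3, (2, 3))
(6, 2, R3, (2, 3))
(6, 3, R3, (2, 3))
(7, 0, R2, (0, 1))
(7, 0, R2, (0, 2))
(7, 0, R2, (1, 2))
(7, 0, R3, (2, 3))
(7, 0, R7, (2,))
(7, 1, R3, (2, 3))
(7, 2, R3, (2, 3))
(7, 3, R3, (2, 3))
(7, 3, R6, (0, 3))

bar 0: v0=E3 v1=E4 v2=B4 v3=G4 downbeat m3
bar 1: v0=G3 v1=G4 v2=A4 v3=G4 downbeat P8
bar 2: v0=A3 v1=F4 v2=C5 v3=A4 downbeat P8
bar 3: v0=C4 v1=B4 v2=D5 v3=E5 downbeat M3
bar 4: v0=B3 v1=D4 v2=A4 v3=D5 downbeat m3
bar 5: v0=D4 v1=F4 v2=C5 v3=D5 downbeat P8
bar 6: v0=D3 v1=B3 v2=F4 v3=D4 downbeat P8
bar 7: v0=E3 v1=E4 v2=B4 v3=G4 downbeat m3
  -> R3 @ bar 0 tick 0 v(2, 3): B4 above G4
  -> R5 @ bar 0 tick 0 v(0, 3): opens on m3
  -> R3 @ bar 0 tick 1 v(2, 3): B4 above G4
  -> R3 @ bar 0 tick 2 v(2, 3): B4 above G4
  -> R3 @ bar 0 tick 3 v(2, 3): B4 above G4
  -> R1 @ bar 1 tick 0 v(0, 1): E3/E4 P8 -> G3/G4 P8 similar
  -> R3 @ bar 1 tick 0 v(2, 3): A4 above G4
  -> R4 @ bar 1 tick 0 v(0, 2): G3/A4 M2 untreated
  -> R3 @ bar 1 tick 1 v(2, 3): A4 above G4
  -> R3 @ bar 1 tick 2 v(2, 3): A4 above G4
  -> R3 @ bar 1 tick 3 v(2, 3): A4 above G4
  -> R1 @ bar 2 tick 0 v(0, 3): G3/G4 P8 -> A3/A4 P8 similar
  -> R3 @ bar 2 tick 0 v(2, 3): C5 above A4
  -> R3 @ bar 2 tick 1 v(2, 3): C5 above A4
  -> R3 @ bar 2 tick 2 v(2, 3): C5 above A4
  -> R3 @ bar 2 tick 3 v(2, 3): C5 above A4
  -> R4 @ bar 3 tick 0 v(0, 1): C4/B4 M7 untreated
  -> R4 @ bar 3 tick 0 v(0, 2): C4/D5 M2 untreated
  -> R7 @ bar 3 tick 0 v(1,): F4->B4 leap 6st
  -> R2 @ bar 4 tick 0 v(1, 2): B4/D5 m3 -> D4/A4 P5 similar
  -> R2 @ bar 4 tick 0 v(1, 3): B4/E5 P4 -> D4/D5 P8 similar
  -> R4 @ bar 4 tick 0 v(0, 2): B3/A4 m7 untreated
  -> R1 @ bar 5 tick 0 v(1, 2): D4/A4 P5 -> F4/C5 P5 similar
  -> R4 @ bar 5 tick 0 v(0, 2): D4/C5 m7 untreated
  -> R1 @ bar 6 tick 0 v(0, 3): D4/D5 P8 -> D3/D4 P8 similar
  -> R3 @ bar 6 tick 0 v(2, 3): F4 above D4
  -> R7 @ bar 6 tick 0 v(1,): F4->B3 leap 6st
  -> R8 @ bar 6 tick 0 v(0, 3): penult P8 not 3rd/6th
  -> R3 @ bar 6 tick 1 v(2, 3): F4 above D4
  -> R3 @ bar 6 tick 2 v(2, 3): F4 above D4
  -> R3 @ bar 6 tick 3 v(2, 3): F4 above D4
  -> R2 @ bar 7 tick 0 v(0, 1): D3/B3 M6 -> E3/E4 P8 similar
  -> R2 @ bar 7 tick 0 v(0, 2): D3/F4 m3 -> E3/B4 P5 similar
  -> R2 @ bar 7 tick 0 v(1, 2): B3/F4 TT -> E4/B4 P5 similar
  -> R3 @ bar 7 tick 0 v(2, 3): B4 above G4
  -> R7 @ bar 7 tick 0 v(2,): F4->B4 leap 6st
  -> R3 @ bar 7 tick 1 v(2, 3): B4 above G4
  -> R3 @ bar 7 tick 2 v(2, 3): B4 above G4
  -> R3 @ bar 7 tick 3 v(2, 3): B4 above G4
  -> R6 @ bar 7 tick 3 v(0, 3): closes on m3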